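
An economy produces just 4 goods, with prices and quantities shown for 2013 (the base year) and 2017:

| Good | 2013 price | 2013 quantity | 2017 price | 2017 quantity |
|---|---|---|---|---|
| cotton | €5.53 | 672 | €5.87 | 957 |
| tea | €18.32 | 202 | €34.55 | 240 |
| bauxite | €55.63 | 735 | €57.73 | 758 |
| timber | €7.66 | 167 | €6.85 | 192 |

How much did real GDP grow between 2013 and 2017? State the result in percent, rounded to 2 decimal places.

7.55%

Real GDP 2013 = Nominal GDP 2013 = 5.53·672 + 18.32·202 + 55.63·735 + 7.66·167 = 49584.07.
Real GDP 2017 (at 2013 prices) = 5.53·957 + 18.32·240 + 55.63·758 + 7.66·192 = 53327.27.
Real growth = 53327.27/49584.07 − 1 = 0.0755.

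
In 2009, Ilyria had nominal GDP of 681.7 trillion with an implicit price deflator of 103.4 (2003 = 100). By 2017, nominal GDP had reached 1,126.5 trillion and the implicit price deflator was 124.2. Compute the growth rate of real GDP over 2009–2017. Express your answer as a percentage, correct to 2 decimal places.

37.57%

Real GDP 2009 = 681.7 / 1.034 = 659.28.
Real GDP 2017 = 1126.5 / 1.242 = 907.00.
Real growth = 907.00 / 659.28 − 1 = 0.3757.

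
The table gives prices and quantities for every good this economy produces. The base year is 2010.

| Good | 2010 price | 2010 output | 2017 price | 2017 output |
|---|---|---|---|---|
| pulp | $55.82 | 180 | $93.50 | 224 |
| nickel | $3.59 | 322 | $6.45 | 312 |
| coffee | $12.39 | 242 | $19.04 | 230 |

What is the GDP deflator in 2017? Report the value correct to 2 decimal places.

Nominal GDP 2017 = 93.50·224 + 6.45·312 + 19.04·230 = 27335.60.
Real GDP 2017 (at 2010 prices) = 55.82·224 + 3.59·312 + 12.39·230 = 16473.46.
Deflator = Nominal/Real × 100 = 27335.60/16473.46 × 100 = 165.937.

165.94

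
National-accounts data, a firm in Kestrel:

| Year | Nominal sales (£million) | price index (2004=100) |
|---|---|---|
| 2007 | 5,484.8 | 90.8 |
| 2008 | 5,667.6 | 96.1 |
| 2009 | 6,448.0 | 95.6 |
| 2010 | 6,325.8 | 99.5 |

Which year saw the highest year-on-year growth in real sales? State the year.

2008: real = 5667.6/0.961 = 5897.61; growth vs 2007 (6040.53) = -2.37%.
2009: real = 6448.0/0.956 = 6744.77; growth vs 2008 (5897.61) = 14.36%.
2010: real = 6325.8/0.995 = 6357.59; growth vs 2009 (6744.77) = -5.74%.

2009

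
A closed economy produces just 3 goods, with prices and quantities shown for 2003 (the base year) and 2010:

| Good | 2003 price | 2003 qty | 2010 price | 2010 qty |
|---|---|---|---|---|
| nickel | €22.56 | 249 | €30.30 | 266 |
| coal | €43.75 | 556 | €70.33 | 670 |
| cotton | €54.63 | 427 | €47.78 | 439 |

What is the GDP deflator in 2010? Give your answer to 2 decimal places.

128.43

Nominal GDP 2010 = 30.30·266 + 70.33·670 + 47.78·439 = 76156.32.
Real GDP 2010 (at 2003 prices) = 22.56·266 + 43.75·670 + 54.63·439 = 59296.03.
Deflator = Nominal/Real × 100 = 76156.32/59296.03 × 100 = 128.434.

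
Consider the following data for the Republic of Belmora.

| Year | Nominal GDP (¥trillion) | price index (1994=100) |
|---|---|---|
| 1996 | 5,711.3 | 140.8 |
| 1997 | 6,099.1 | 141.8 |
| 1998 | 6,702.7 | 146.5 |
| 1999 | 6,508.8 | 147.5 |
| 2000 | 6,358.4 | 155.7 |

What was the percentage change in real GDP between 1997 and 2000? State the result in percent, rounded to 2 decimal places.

Real GDP 1997 = 6099.1/1.418 = 4301.20.
Real GDP 2000 = 6358.4/1.557 = 4083.75.
Change = 4083.75/4301.20 − 1 = -0.0506.

-5.06%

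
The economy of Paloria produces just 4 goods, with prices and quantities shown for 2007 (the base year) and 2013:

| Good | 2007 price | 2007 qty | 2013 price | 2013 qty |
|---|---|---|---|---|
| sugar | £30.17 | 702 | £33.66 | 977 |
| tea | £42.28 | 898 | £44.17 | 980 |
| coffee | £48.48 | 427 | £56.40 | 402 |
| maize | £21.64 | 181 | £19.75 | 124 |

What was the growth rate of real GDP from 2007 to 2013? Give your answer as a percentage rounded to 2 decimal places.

Real GDP 2007 = Nominal GDP 2007 = 30.17·702 + 42.28·898 + 48.48·427 + 21.64·181 = 83764.58.
Real GDP 2013 (at 2007 prices) = 30.17·977 + 42.28·980 + 48.48·402 + 21.64·124 = 93082.81.
Real growth = 93082.81/83764.58 − 1 = 0.1112.

11.12%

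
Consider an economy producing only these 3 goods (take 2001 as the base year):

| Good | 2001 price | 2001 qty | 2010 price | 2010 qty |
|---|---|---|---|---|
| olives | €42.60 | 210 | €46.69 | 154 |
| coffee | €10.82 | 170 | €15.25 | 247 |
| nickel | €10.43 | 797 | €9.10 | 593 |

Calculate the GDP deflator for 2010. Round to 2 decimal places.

106.07

Nominal GDP 2010 = 46.69·154 + 15.25·247 + 9.10·593 = 16353.31.
Real GDP 2010 (at 2001 prices) = 42.60·154 + 10.82·247 + 10.43·593 = 15417.93.
Deflator = Nominal/Real × 100 = 16353.31/15417.93 × 100 = 106.067.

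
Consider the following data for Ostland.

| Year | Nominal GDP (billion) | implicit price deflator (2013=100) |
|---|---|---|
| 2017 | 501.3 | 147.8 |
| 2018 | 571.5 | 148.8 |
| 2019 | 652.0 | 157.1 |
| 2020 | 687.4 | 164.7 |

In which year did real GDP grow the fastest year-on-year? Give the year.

2018: real = 571.5/1.488 = 384.07; growth vs 2017 (339.17) = 13.24%.
2019: real = 652.0/1.571 = 415.02; growth vs 2018 (384.07) = 8.06%.
2020: real = 687.4/1.647 = 417.36; growth vs 2019 (415.02) = 0.56%.

2018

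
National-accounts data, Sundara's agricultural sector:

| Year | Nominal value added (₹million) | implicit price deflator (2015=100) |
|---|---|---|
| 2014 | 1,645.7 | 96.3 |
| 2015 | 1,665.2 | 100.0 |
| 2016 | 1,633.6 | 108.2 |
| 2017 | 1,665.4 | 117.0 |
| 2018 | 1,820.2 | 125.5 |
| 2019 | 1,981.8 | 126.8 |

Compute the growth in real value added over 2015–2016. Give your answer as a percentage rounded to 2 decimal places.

Real value added 2015 = 1665.2/1.000 = 1665.20.
Real value added 2016 = 1633.6/1.082 = 1509.80.
Change = 1509.80/1665.20 − 1 = -0.0933.

-9.33%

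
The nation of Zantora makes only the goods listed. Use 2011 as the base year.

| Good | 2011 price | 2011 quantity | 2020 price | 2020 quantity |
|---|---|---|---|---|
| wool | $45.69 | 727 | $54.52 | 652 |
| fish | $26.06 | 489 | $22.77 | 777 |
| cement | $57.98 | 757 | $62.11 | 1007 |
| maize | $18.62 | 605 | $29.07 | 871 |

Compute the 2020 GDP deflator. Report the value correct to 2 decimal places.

113.21

Nominal GDP 2020 = 54.52·652 + 22.77·777 + 62.11·1007 + 29.07·871 = 141104.07.
Real GDP 2020 (at 2011 prices) = 45.69·652 + 26.06·777 + 57.98·1007 + 18.62·871 = 124642.38.
Deflator = Nominal/Real × 100 = 141104.07/124642.38 × 100 = 113.207.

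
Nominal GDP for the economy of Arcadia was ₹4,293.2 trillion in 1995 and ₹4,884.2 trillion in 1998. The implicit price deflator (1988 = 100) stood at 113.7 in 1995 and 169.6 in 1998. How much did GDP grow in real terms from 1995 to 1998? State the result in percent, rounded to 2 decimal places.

-23.73%

Real GDP 1995 = 4293.2 / 1.137 = 3775.90.
Real GDP 1998 = 4884.2 / 1.696 = 2879.83.
Real growth = 2879.83 / 3775.90 − 1 = -0.2373.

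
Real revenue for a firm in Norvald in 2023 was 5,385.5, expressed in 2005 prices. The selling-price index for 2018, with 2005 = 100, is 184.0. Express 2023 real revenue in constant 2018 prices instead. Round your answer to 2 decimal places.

9,909.32

Real revenue in 2018 prices = Real revenue in 2005 prices × (P_2018/P_2005) = 5385.5 × 1.840 = 9909.32.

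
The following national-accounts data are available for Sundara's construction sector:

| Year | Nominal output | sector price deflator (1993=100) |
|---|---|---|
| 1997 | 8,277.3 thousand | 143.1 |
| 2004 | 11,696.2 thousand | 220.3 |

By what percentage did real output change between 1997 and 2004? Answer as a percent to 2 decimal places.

-8.21%

Real output 1997 = 8277.3 / 1.431 = 5784.28.
Real output 2004 = 11696.2 / 2.203 = 5309.21.
Real growth = 5309.21 / 5784.28 − 1 = -0.0821.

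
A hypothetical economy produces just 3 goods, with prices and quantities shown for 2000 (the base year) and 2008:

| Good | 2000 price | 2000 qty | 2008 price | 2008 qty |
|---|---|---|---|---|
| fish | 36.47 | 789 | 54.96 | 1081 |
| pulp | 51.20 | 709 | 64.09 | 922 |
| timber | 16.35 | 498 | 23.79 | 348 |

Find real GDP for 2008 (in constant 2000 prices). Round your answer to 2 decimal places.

Real GDP 2008 = Σ (p_2000 × q_2008) = 36.47·1081 + 51.20·922 + 16.35·348 = 92320.27.

92320.27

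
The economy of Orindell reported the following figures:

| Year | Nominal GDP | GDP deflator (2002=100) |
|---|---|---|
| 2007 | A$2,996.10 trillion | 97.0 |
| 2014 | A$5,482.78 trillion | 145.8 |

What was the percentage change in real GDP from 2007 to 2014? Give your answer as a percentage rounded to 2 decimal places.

Real GDP 2007 = 2996.10 / 0.970 = 3088.76.
Real GDP 2014 = 5482.78 / 1.458 = 3760.48.
Real growth = 3760.48 / 3088.76 − 1 = 0.2175.

21.75%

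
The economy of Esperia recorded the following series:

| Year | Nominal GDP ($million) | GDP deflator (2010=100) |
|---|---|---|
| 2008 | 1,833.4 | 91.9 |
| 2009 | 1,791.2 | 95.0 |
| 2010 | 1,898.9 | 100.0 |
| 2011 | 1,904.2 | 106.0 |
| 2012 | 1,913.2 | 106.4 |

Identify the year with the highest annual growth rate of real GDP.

2010

2009: real = 1791.2/0.950 = 1885.47; growth vs 2008 (1994.99) = -5.49%.
2010: real = 1898.9/1.000 = 1898.90; growth vs 2009 (1885.47) = 0.71%.
2011: real = 1904.2/1.060 = 1796.42; growth vs 2010 (1898.90) = -5.40%.
2012: real = 1913.2/1.064 = 1798.12; growth vs 2011 (1796.42) = 0.09%.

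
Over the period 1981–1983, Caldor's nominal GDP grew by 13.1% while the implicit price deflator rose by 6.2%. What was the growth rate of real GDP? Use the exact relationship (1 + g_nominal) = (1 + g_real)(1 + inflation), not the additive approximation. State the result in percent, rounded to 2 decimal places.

6.50%

(1 + g_nom) = (1 + g_real)(1 + π), so g_real = 1.1310 / 1.0620 − 1 = 0.06497.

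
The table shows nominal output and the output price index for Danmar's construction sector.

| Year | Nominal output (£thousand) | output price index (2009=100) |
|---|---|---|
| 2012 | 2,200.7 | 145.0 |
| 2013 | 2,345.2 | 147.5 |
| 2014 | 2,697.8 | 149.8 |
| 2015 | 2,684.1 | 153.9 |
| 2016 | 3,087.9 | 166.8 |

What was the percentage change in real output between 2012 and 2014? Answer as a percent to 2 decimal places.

Real output 2012 = 2200.7/1.450 = 1517.72.
Real output 2014 = 2697.8/1.498 = 1800.93.
Change = 1800.93/1517.72 − 1 = 0.1866.

18.66%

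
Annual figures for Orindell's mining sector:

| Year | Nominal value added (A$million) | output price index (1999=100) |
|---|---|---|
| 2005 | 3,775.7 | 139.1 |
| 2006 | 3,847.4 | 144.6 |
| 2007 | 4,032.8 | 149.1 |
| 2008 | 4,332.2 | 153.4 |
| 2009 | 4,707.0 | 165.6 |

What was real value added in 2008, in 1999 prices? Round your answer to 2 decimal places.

A$2,824.12 million

Real value added 2008 = 4332.2 / 1.534 = 2824.12.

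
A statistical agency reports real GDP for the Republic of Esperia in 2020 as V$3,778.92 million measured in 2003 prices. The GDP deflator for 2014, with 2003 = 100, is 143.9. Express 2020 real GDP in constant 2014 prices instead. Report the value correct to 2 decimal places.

Real GDP in 2014 prices = Real GDP in 2003 prices × (P_2014/P_2003) = 3778.92 × 1.439 = 5437.87.

V$5,437.87 million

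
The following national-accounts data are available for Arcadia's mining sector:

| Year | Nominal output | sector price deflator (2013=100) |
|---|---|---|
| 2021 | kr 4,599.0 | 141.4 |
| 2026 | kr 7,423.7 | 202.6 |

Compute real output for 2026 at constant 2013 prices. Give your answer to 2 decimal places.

Real output = Nominal / (sector price deflator/100) = 7423.7 / 2.026 = 3664.22.

kr 3,664.22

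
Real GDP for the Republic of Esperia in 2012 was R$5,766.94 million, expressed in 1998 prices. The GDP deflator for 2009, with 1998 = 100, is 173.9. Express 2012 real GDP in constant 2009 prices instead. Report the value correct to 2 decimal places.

Real GDP in 2009 prices = Real GDP in 1998 prices × (P_2009/P_1998) = 5766.94 × 1.739 = 10028.71.

R$10,028.71 million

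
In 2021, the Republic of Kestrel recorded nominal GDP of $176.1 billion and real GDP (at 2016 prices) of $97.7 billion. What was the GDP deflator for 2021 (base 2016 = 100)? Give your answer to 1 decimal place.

180.2

GDP deflator = (Nominal / Real) × 100 = 176.1 / 97.7 × 100 = 180.25.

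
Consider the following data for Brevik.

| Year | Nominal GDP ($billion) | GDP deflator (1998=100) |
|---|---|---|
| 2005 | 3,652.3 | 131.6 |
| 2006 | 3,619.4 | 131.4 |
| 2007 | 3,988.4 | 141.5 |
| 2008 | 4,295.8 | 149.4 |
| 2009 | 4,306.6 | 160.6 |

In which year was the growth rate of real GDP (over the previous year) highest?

2006: real = 3619.4/1.314 = 2754.49; growth vs 2005 (2775.30) = -0.75%.
2007: real = 3988.4/1.415 = 2818.66; growth vs 2006 (2754.49) = 2.33%.
2008: real = 4295.8/1.494 = 2875.37; growth vs 2007 (2818.66) = 2.01%.
2009: real = 4306.6/1.606 = 2681.57; growth vs 2008 (2875.37) = -6.74%.

2007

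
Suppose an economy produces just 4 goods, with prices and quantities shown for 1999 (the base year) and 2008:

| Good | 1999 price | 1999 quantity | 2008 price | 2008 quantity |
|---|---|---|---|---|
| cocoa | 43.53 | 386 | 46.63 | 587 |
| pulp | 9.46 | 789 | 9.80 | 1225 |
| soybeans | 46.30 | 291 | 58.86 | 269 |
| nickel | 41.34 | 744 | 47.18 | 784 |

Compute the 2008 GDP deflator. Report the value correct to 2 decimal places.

112.43

Nominal GDP 2008 = 46.63·587 + 9.80·1225 + 58.86·269 + 47.18·784 = 92199.27.
Real GDP 2008 (at 1999 prices) = 43.53·587 + 9.46·1225 + 46.30·269 + 41.34·784 = 82005.87.
Deflator = Nominal/Real × 100 = 92199.27/82005.87 × 100 = 112.430.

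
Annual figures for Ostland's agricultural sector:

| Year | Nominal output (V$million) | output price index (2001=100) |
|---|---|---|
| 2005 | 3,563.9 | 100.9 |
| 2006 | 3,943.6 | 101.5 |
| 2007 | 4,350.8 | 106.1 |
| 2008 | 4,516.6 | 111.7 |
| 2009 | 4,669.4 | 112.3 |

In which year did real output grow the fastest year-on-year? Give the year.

2006: real = 3943.6/1.015 = 3885.32; growth vs 2005 (3532.11) = 10.00%.
2007: real = 4350.8/1.061 = 4100.66; growth vs 2006 (3885.32) = 5.54%.
2008: real = 4516.6/1.117 = 4043.51; growth vs 2007 (4100.66) = -1.39%.
2009: real = 4669.4/1.123 = 4157.97; growth vs 2008 (4043.51) = 2.83%.

2006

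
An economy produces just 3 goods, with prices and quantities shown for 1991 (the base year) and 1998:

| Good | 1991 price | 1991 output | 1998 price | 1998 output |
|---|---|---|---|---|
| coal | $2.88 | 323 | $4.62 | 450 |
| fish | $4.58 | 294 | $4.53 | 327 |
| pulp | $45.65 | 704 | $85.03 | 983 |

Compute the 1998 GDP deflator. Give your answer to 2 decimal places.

Nominal GDP 1998 = 4.62·450 + 4.53·327 + 85.03·983 = 87144.80.
Real GDP 1998 (at 1991 prices) = 2.88·450 + 4.58·327 + 45.65·983 = 47667.61.
Deflator = Nominal/Real × 100 = 87144.80/47667.61 × 100 = 182.818.

182.82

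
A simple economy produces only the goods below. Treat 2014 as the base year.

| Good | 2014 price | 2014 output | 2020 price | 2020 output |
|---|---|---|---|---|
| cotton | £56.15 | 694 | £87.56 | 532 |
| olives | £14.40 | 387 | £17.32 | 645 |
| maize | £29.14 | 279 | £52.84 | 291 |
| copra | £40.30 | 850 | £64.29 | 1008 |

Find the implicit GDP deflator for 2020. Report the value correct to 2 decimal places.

156.28

Nominal GDP 2020 = 87.56·532 + 17.32·645 + 52.84·291 + 64.29·1008 = 137934.08.
Real GDP 2020 (at 2014 prices) = 56.15·532 + 14.40·645 + 29.14·291 + 40.30·1008 = 88261.94.
Deflator = Nominal/Real × 100 = 137934.08/88261.94 × 100 = 156.278.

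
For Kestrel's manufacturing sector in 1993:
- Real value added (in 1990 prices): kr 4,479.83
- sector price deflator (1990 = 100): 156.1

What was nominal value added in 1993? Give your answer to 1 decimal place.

kr 6,993.0

Nominal value added = Real × (sector price deflator/100) = 4479.83 × 1.561 = 6993.01.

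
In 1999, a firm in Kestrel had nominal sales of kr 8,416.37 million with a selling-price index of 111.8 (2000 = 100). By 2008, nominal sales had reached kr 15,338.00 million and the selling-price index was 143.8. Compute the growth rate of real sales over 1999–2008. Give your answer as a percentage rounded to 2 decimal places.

41.69%

Real sales 1999 = 8416.37 / 1.118 = 7528.06.
Real sales 2008 = 15338.00 / 1.438 = 10666.20.
Real growth = 10666.20 / 7528.06 − 1 = 0.4169.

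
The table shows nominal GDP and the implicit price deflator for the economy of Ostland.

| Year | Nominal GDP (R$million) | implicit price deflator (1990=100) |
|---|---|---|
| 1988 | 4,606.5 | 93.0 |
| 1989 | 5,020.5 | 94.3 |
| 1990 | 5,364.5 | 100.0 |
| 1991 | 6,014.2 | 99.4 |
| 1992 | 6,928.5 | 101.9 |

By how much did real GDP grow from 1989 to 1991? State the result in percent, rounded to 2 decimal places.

13.65%

Real GDP 1989 = 5020.5/0.943 = 5323.97.
Real GDP 1991 = 6014.2/0.994 = 6050.50.
Change = 6050.50/5323.97 − 1 = 0.1365.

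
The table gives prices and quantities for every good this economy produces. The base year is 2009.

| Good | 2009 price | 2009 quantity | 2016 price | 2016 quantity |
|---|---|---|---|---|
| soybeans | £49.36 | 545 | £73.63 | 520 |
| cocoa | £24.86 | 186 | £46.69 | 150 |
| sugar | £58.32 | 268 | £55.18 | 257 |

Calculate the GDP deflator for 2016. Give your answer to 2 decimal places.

Nominal GDP 2016 = 73.63·520 + 46.69·150 + 55.18·257 = 59472.36.
Real GDP 2016 (at 2009 prices) = 49.36·520 + 24.86·150 + 58.32·257 = 44384.44.
Deflator = Nominal/Real × 100 = 59472.36/44384.44 × 100 = 133.994.

133.99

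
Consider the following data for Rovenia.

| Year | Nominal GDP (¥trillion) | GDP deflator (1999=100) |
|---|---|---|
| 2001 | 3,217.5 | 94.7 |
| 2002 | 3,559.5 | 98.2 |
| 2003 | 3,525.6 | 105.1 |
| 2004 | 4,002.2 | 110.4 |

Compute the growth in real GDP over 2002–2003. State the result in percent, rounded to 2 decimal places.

Real GDP 2002 = 3559.5/0.982 = 3624.75.
Real GDP 2003 = 3525.6/1.051 = 3354.52.
Change = 3354.52/3624.75 − 1 = -0.0746.

-7.46%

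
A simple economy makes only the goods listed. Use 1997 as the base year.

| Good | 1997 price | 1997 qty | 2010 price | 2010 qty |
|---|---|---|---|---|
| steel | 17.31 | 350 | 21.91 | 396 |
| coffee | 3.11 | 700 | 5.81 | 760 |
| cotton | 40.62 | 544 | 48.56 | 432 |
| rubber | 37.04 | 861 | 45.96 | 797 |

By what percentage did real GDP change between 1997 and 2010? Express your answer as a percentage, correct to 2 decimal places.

Real GDP 1997 = Nominal GDP 1997 = 17.31·350 + 3.11·700 + 40.62·544 + 37.04·861 = 62224.22.
Real GDP 2010 (at 1997 prices) = 17.31·396 + 3.11·760 + 40.62·432 + 37.04·797 = 56287.08.
Real growth = 56287.08/62224.22 − 1 = -0.0954.

-9.54%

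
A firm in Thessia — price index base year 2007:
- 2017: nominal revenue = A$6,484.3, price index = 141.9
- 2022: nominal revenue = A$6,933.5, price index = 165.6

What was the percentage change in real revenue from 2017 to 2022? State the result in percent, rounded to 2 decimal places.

Real revenue 2017 = 6484.3 / 1.419 = 4569.63.
Real revenue 2022 = 6933.5 / 1.656 = 4186.90.
Real growth = 4186.90 / 4569.63 − 1 = -0.0838.

-8.38%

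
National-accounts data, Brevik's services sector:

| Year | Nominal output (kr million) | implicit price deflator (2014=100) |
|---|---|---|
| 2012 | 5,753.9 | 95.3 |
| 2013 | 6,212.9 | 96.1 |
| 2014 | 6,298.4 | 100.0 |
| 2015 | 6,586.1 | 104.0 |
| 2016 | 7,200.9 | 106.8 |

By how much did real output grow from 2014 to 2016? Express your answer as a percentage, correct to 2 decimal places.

Real output 2014 = 6298.4/1.000 = 6298.40.
Real output 2016 = 7200.9/1.068 = 6742.42.
Change = 6742.42/6298.40 − 1 = 0.0705.

7.05%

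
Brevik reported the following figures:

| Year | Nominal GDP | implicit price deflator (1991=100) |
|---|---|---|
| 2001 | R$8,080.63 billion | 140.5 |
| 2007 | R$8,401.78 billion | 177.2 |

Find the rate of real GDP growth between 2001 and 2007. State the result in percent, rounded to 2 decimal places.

-17.56%

Real GDP 2001 = 8080.63 / 1.405 = 5751.34.
Real GDP 2007 = 8401.78 / 1.772 = 4741.41.
Real growth = 4741.41 / 5751.34 − 1 = -0.1756.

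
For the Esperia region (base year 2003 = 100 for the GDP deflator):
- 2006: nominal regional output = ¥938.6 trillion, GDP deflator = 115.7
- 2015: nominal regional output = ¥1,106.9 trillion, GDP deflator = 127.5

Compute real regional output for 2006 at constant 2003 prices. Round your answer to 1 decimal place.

Real regional output = Nominal / (GDP deflator/100) = 938.6 / 1.157 = 811.24.

¥811.2 trillion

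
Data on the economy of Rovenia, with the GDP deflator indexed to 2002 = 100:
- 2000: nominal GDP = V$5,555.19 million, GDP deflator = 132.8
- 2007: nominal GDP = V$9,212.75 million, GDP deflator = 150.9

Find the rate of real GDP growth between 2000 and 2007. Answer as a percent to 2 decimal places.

45.95%

Real GDP 2000 = 5555.19 / 1.328 = 4183.13.
Real GDP 2007 = 9212.75 / 1.509 = 6105.20.
Real growth = 6105.20 / 4183.13 − 1 = 0.4595.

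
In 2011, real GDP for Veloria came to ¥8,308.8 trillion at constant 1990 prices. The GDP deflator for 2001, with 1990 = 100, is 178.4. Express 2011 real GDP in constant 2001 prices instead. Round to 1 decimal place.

Real GDP in 2001 prices = Real GDP in 1990 prices × (P_2001/P_1990) = 8308.8 × 1.784 = 14822.90.

¥14,822.9 trillion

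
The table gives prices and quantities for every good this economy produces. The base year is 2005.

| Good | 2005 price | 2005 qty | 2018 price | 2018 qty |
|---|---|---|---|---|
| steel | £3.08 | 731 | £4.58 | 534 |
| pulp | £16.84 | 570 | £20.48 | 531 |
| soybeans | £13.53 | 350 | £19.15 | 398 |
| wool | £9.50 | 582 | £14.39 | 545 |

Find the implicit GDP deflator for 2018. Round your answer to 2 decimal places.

136.10

Nominal GDP 2018 = 4.58·534 + 20.48·531 + 19.15·398 + 14.39·545 = 28784.85.
Real GDP 2018 (at 2005 prices) = 3.08·534 + 16.84·531 + 13.53·398 + 9.50·545 = 21149.20.
Deflator = Nominal/Real × 100 = 28784.85/21149.20 × 100 = 136.104.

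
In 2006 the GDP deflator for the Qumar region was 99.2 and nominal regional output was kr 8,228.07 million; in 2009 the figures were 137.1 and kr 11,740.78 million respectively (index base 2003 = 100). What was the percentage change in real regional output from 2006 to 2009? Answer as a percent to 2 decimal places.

Real regional output 2006 = 8228.07 / 0.992 = 8294.43.
Real regional output 2009 = 11740.78 / 1.371 = 8563.66.
Real growth = 8563.66 / 8294.43 − 1 = 0.0325.

3.25%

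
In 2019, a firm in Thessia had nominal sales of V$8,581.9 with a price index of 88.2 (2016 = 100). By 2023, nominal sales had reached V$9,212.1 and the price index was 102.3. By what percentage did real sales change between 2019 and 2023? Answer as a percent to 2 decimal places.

Real sales 2019 = 8581.9 / 0.882 = 9730.05.
Real sales 2023 = 9212.1 / 1.023 = 9004.99.
Real growth = 9004.99 / 9730.05 − 1 = -0.0745.

-7.45%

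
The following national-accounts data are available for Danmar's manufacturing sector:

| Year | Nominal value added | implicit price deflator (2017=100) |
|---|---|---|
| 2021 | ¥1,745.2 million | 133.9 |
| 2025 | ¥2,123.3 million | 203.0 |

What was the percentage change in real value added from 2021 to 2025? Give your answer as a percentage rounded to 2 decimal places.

Real value added 2021 = 1745.2 / 1.339 = 1303.36.
Real value added 2025 = 2123.3 / 2.030 = 1045.96.
Real growth = 1045.96 / 1303.36 − 1 = -0.1975.

-19.75%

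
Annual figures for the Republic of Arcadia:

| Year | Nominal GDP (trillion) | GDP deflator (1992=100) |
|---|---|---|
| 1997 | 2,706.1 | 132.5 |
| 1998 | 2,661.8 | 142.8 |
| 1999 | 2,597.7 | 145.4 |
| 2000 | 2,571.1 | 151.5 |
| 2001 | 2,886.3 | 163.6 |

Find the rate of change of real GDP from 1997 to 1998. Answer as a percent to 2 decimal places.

-8.73%

Real GDP 1997 = 2706.1/1.325 = 2042.34.
Real GDP 1998 = 2661.8/1.428 = 1864.01.
Change = 1864.01/2042.34 − 1 = -0.0873.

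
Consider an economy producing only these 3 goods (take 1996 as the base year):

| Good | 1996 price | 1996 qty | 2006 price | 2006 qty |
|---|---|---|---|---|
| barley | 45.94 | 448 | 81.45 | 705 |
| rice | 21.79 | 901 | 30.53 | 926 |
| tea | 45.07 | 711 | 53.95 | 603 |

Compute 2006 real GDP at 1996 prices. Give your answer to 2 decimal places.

Real GDP 2006 = Σ (p_1996 × q_2006) = 45.94·705 + 21.79·926 + 45.07·603 = 79742.45.

79742.45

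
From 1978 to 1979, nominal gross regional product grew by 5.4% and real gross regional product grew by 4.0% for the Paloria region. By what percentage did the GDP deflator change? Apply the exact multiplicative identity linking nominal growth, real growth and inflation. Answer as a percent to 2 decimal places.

1.35%

(1 + g_nom) = (1 + g_real)(1 + π), so π = 1.0540 / 1.0400 − 1 = 0.01346.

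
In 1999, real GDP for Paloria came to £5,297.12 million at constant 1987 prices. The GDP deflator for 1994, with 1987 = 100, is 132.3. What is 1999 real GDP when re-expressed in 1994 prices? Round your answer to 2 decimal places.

Real GDP in 1994 prices = Real GDP in 1987 prices × (P_1994/P_1987) = 5297.12 × 1.323 = 7008.09.

£7,008.09 million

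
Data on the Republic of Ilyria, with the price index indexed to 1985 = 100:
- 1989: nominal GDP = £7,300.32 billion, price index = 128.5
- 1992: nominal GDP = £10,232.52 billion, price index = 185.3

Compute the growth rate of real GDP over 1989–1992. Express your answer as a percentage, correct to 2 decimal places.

-2.80%

Deflate each year: 1989 → 7300.32/1.285 = 5681.18; 1992 → 10232.52/1.853 = 5522.14.
So real GDP changed by 5522.14/5681.18 − 1 = -0.0280, i.e. -2.80%.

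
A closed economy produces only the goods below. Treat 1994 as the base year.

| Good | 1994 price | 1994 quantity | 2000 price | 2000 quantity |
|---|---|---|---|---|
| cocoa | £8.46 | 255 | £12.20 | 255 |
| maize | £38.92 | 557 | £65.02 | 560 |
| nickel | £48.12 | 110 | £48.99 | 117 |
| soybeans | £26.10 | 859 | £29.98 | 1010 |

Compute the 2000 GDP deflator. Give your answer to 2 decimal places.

135.02

Nominal GDP 2000 = 12.20·255 + 65.02·560 + 48.99·117 + 29.98·1010 = 75533.83.
Real GDP 2000 (at 1994 prices) = 8.46·255 + 38.92·560 + 48.12·117 + 26.10·1010 = 55943.54.
Deflator = Nominal/Real × 100 = 75533.83/55943.54 × 100 = 135.018.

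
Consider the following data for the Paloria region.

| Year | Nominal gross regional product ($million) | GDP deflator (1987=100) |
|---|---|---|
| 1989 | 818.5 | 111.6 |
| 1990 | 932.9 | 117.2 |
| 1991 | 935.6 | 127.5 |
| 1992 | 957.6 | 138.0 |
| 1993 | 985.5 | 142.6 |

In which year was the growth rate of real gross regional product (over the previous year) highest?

1990

1990: real = 932.9/1.172 = 795.99; growth vs 1989 (733.42) = 8.53%.
1991: real = 935.6/1.275 = 733.80; growth vs 1990 (795.99) = -7.81%.
1992: real = 957.6/1.380 = 693.91; growth vs 1991 (733.80) = -5.44%.
1993: real = 985.5/1.426 = 691.09; growth vs 1992 (693.91) = -0.41%.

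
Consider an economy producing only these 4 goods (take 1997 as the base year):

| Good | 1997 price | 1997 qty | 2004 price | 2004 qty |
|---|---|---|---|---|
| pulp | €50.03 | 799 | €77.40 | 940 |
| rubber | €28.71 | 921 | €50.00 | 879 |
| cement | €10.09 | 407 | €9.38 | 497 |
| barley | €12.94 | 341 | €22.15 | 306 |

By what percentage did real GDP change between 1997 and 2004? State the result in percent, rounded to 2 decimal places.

8.41%

Real GDP 1997 = Nominal GDP 1997 = 50.03·799 + 28.71·921 + 10.09·407 + 12.94·341 = 74935.05.
Real GDP 2004 (at 1997 prices) = 50.03·940 + 28.71·879 + 10.09·497 + 12.94·306 = 81238.66.
Real growth = 81238.66/74935.05 − 1 = 0.0841.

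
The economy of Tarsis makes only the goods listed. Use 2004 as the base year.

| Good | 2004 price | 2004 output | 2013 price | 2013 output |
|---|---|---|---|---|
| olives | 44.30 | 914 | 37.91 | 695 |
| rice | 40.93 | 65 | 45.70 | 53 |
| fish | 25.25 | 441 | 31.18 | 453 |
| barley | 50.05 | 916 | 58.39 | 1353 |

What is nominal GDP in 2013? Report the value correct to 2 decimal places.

Nominal GDP 2013 = Σ (p_2013 × q_2013) = 37.91·695 + 45.70·53 + 31.18·453 + 58.39·1353 = 121895.76.

121895.76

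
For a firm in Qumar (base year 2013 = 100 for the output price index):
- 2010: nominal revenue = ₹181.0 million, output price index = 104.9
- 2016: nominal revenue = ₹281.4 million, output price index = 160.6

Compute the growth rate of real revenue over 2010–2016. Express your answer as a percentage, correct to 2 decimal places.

Deflate each year: 2010 → 181.0/1.049 = 172.55; 2016 → 281.4/1.606 = 175.22.
So real revenue changed by 175.22/172.55 − 1 = 0.0155, i.e. 1.55%.

1.55%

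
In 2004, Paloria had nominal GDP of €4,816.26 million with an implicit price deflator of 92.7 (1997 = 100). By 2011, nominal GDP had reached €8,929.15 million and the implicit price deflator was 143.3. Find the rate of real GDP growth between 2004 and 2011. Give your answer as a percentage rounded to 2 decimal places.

Real GDP 2004 = 4816.26 / 0.927 = 5195.53.
Real GDP 2011 = 8929.15 / 1.433 = 6231.09.
Real growth = 6231.09 / 5195.53 − 1 = 0.1993.

19.93%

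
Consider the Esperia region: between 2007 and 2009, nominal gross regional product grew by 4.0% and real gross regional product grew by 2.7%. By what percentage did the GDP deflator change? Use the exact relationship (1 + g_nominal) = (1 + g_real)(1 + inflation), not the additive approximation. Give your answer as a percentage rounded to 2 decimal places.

(1 + g_nom) = (1 + g_real)(1 + π), so π = 1.0400 / 1.0270 − 1 = 0.01266.

1.27%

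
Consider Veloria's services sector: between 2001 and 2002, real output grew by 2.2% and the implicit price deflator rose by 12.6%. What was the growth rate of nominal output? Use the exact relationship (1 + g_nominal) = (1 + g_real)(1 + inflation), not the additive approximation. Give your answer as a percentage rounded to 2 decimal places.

(1 + g_nom) = (1 + g_real)(1 + π) = 1.0220 × 1.1260 = 1.15077.

15.08%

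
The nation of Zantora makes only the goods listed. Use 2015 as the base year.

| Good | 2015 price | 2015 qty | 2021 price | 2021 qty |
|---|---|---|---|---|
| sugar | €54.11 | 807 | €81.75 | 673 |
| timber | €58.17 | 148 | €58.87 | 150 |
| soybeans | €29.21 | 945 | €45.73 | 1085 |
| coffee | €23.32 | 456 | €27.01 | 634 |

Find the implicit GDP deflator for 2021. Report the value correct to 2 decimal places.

Nominal GDP 2021 = 81.75·673 + 58.87·150 + 45.73·1085 + 27.01·634 = 130589.64.
Real GDP 2021 (at 2015 prices) = 54.11·673 + 58.17·150 + 29.21·1085 + 23.32·634 = 91619.26.
Deflator = Nominal/Real × 100 = 130589.64/91619.26 × 100 = 142.535.

142.54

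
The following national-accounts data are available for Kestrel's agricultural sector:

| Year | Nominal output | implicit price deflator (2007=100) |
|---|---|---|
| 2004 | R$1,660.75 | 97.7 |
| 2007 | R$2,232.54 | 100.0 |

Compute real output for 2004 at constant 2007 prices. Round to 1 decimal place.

R$1,699.8

Real output = Nominal / (implicit price deflator/100) = 1660.75 / 0.977 = 1699.85.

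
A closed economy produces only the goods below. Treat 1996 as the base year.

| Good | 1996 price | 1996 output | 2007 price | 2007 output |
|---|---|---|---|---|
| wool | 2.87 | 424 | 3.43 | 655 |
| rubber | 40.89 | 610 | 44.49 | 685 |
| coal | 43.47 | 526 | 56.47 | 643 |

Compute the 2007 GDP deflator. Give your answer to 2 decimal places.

119.35

Nominal GDP 2007 = 3.43·655 + 44.49·685 + 56.47·643 = 69032.51.
Real GDP 2007 (at 1996 prices) = 2.87·655 + 40.89·685 + 43.47·643 = 57840.71.
Deflator = Nominal/Real × 100 = 69032.51/57840.71 × 100 = 119.349.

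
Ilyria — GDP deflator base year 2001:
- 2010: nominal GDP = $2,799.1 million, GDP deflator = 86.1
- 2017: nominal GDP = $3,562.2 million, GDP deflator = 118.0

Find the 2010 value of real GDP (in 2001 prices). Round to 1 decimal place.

Real GDP = Nominal / (GDP deflator/100) = 2799.1 / 0.861 = 3250.99.

$3,251.0 million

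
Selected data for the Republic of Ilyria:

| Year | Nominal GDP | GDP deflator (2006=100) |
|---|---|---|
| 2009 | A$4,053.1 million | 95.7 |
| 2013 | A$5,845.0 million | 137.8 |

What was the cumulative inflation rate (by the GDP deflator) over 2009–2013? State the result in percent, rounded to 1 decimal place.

44.0%

Price-level change = 137.8 / 95.7 − 1 = 0.4399.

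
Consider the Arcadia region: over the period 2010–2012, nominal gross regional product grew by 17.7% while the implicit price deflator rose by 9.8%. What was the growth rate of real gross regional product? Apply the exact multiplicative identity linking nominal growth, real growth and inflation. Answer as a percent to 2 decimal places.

(1 + g_nom) = (1 + g_real)(1 + π), so g_real = 1.1770 / 1.0980 − 1 = 0.07195.

7.19%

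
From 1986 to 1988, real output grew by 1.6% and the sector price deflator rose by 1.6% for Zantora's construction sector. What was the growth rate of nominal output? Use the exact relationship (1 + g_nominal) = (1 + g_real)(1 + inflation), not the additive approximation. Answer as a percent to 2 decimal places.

3.23%

(1 + g_nom) = (1 + g_real)(1 + π) = 1.0160 × 1.0160 = 1.03226.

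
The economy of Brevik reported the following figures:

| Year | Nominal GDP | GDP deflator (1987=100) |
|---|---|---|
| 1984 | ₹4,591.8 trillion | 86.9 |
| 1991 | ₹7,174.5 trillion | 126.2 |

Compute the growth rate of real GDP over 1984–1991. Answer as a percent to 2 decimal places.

7.59%

Real GDP 1984 = 4591.8 / 0.869 = 5284.00.
Real GDP 1991 = 7174.5 / 1.262 = 5685.02.
Real growth = 5685.02 / 5284.00 − 1 = 0.0759.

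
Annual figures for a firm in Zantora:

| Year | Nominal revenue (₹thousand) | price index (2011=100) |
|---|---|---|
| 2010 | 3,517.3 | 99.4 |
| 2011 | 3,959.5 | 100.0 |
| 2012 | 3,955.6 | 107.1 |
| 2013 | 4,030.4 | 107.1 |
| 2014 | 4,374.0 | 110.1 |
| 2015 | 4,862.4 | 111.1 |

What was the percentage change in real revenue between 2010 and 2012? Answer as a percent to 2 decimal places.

4.38%

Real revenue 2010 = 3517.3/0.994 = 3538.53.
Real revenue 2012 = 3955.6/1.071 = 3693.37.
Change = 3693.37/3538.53 − 1 = 0.0438.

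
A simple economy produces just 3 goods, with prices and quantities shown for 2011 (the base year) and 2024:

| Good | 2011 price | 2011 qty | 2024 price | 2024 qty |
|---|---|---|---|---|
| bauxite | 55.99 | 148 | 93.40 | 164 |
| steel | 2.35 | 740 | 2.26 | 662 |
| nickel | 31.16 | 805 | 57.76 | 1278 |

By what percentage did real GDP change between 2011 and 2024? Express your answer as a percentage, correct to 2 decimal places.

44.01%

Real GDP 2011 = Nominal GDP 2011 = 55.99·148 + 2.35·740 + 31.16·805 = 35109.32.
Real GDP 2024 (at 2011 prices) = 55.99·164 + 2.35·662 + 31.16·1278 = 50560.54.
Real growth = 50560.54/35109.32 − 1 = 0.4401.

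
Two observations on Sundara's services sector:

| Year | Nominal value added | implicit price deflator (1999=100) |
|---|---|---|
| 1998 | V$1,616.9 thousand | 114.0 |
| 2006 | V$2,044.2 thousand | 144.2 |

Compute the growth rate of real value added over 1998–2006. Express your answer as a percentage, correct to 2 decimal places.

-0.05%

Real value added 1998 = 1616.9 / 1.140 = 1418.33.
Real value added 2006 = 2044.2 / 1.442 = 1417.61.
Real growth = 1417.61 / 1418.33 − 1 = -0.0005.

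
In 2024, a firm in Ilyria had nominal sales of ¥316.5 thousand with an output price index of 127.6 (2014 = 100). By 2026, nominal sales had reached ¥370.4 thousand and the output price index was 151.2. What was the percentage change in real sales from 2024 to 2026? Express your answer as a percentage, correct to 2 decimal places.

Real sales 2024 = 316.5 / 1.276 = 248.04.
Real sales 2026 = 370.4 / 1.512 = 244.97.
Real growth = 244.97 / 248.04 − 1 = -0.0124.

-1.24%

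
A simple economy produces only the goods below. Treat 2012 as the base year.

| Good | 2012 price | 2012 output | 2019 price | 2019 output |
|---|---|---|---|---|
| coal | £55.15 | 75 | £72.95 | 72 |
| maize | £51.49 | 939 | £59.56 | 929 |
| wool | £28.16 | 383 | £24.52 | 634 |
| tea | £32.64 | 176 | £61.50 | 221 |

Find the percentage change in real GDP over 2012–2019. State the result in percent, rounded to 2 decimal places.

Real GDP 2012 = Nominal GDP 2012 = 55.15·75 + 51.49·939 + 28.16·383 + 32.64·176 = 69015.28.
Real GDP 2019 (at 2012 prices) = 55.15·72 + 51.49·929 + 28.16·634 + 32.64·221 = 76871.89.
Real growth = 76871.89/69015.28 − 1 = 0.1138.

11.38%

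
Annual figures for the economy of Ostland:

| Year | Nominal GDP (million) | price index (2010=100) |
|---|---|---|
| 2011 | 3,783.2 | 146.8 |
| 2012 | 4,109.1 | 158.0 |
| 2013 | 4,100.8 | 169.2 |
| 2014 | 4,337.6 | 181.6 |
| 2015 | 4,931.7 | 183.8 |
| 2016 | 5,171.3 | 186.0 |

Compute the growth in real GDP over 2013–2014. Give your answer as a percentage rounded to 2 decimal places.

Real GDP 2013 = 4100.8/1.692 = 2423.64.
Real GDP 2014 = 4337.6/1.816 = 2388.55.
Change = 2388.55/2423.64 − 1 = -0.0145.

-1.45%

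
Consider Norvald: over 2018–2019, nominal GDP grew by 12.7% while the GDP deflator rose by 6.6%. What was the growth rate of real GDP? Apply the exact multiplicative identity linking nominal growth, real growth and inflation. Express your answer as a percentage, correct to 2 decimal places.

5.72%

(1 + g_nom) = (1 + g_real)(1 + π), so g_real = 1.1270 / 1.0660 − 1 = 0.05722.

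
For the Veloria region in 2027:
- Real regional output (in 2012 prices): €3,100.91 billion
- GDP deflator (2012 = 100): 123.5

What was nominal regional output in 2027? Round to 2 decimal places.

Nominal regional output = Real × (GDP deflator/100) = 3100.91 × 1.235 = 3829.62.

€3,829.62 billion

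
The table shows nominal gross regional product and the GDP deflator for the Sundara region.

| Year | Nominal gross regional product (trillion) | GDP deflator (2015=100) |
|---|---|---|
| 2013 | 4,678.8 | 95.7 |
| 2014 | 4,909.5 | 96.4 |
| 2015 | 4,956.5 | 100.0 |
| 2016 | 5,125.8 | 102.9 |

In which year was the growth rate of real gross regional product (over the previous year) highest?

2014

2014: real = 4909.5/0.964 = 5092.84; growth vs 2013 (4889.03) = 4.17%.
2015: real = 4956.5/1.000 = 4956.50; growth vs 2014 (5092.84) = -2.68%.
2016: real = 5125.8/1.029 = 4981.34; growth vs 2015 (4956.50) = 0.50%.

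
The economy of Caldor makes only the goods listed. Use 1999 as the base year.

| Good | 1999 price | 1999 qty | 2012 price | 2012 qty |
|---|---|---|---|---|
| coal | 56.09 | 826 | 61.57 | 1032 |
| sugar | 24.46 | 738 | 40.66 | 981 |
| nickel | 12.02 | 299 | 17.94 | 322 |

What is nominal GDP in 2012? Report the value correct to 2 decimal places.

Nominal GDP 2012 = Σ (p_2012 × q_2012) = 61.57·1032 + 40.66·981 + 17.94·322 = 109204.38.

109204.38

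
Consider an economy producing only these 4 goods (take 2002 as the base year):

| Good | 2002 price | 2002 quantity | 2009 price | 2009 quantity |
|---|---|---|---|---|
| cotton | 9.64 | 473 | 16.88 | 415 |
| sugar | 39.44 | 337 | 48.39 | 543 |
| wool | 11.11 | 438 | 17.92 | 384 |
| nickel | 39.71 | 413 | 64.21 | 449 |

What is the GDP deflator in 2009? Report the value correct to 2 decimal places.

Nominal GDP 2009 = 16.88·415 + 48.39·543 + 17.92·384 + 64.21·449 = 68992.54.
Real GDP 2009 (at 2002 prices) = 9.64·415 + 39.44·543 + 11.11·384 + 39.71·449 = 47512.55.
Deflator = Nominal/Real × 100 = 68992.54/47512.55 × 100 = 145.209.

145.21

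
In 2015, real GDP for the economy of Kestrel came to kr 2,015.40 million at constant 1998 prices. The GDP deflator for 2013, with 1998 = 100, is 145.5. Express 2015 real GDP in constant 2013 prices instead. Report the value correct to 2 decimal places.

Real GDP in 2013 prices = Real GDP in 1998 prices × (P_2013/P_1998) = 2015.40 × 1.455 = 2932.41.

kr 2,932.41 million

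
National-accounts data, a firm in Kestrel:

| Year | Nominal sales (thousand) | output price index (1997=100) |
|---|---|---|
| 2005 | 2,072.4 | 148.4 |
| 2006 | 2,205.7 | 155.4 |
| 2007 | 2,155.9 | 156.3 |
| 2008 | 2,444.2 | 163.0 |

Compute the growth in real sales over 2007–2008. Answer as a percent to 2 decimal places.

Real sales 2007 = 2155.9/1.563 = 1379.33.
Real sales 2008 = 2444.2/1.630 = 1499.51.
Change = 1499.51/1379.33 − 1 = 0.0871.

8.71%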